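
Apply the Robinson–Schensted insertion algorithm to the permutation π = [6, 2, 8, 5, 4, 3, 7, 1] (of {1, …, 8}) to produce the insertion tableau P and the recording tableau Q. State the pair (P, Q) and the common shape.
P = [1, 3, 7] / [2, 8] / [4] / [5] / [6];  Q = [1, 3, 7] / [2, 4] / [5] / [6] / [8];  common shape = (3, 2, 1, 1, 1)

Row-insert the values π_1, π_2, … into P one at a time, bumping the leftmost entry strictly greater than the inserted value down to the next row. The recording tableau Q records, in position (i, j), the step at which that cell was added to P.
  Insert 6 (step 1): P = [6];  Q = [1]
  Insert 2 (step 2): P = [2] / [6];  Q = [1] / [2]
  Insert 8 (step 3): P = [2, 8] / [6];  Q = [1, 3] / [2]
  Insert 5 (step 4): P = [2, 5] / [6, 8];  Q = [1, 3] / [2, 4]
  Insert 4 (step 5): P = [2, 4] / [5, 8] / [6];  Q = [1, 3] / [2, 4] / [5]
  Insert 3 (step 6): P = [2, 3] / [4, 8] / [5] / [6];  Q = [1, 3] / [2, 4] / [5] / [6]
  Insert 7 (step 7): P = [2, 3, 7] / [4, 8] / [5] / [6];  Q = [1, 3, 7] / [2, 4] / [5] / [6]
  Insert 1 (step 8): P = [1, 3, 7] / [2, 8] / [4] / [5] / [6];  Q = [1, 3, 7] / [2, 4] / [5] / [6] / [8]
Final shape: (3, 2, 1, 1, 1).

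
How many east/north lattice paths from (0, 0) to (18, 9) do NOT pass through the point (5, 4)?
Number of paths = 3607257

Total paths from (0, 0) to (18, 9): C(27, 18) = 4686825. Paths through (5, 4): (paths (0, 0) → (5, 4)) × (paths (5, 4) → (18, 9)) = C(9, 5) · C(18, 13) = 126 · 8568 = 1079568. Avoidance count = 4686825 − 1079568 = 3607257.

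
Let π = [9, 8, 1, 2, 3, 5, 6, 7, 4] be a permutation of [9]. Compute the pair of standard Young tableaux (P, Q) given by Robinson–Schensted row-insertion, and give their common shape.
P = [1, 2, 3, 4, 6, 7] / [5] / [8] / [9];  Q = [1, 4, 5, 6, 7, 8] / [2] / [3] / [9];  common shape = (6, 1, 1, 1)

Row-insert the values π_1, π_2, … into P one at a time, bumping the leftmost entry strictly greater than the inserted value down to the next row. The recording tableau Q records, in position (i, j), the step at which that cell was added to P.
  Insert 9 (step 1): P = [9];  Q = [1]
  Insert 8 (step 2): P = [8] / [9];  Q = [1] / [2]
  Insert 1 (step 3): P = [1] / [8] / [9];  Q = [1] / [2] / [3]
  Insert 2 (step 4): P = [1, 2] / [8] / [9];  Q = [1, 4] / [2] / [3]
  Insert 3 (step 5): P = [1, 2, 3] / [8] / [9];  Q = [1, 4, 5] / [2] / [3]
  Insert 5 (step 6): P = [1, 2, 3, 5] / [8] / [9];  Q = [1, 4, 5, 6] / [2] / [3]
  Insert 6 (step 7): P = [1, 2, 3, 5, 6] / [8] / [9];  Q = [1, 4, 5, 6, 7] / [2] / [3]
  Insert 7 (step 8): P = [1, 2, 3, 5, 6, 7] / [8] / [9];  Q = [1, 4, 5, 6, 7, 8] / [2] / [3]
  Insert 4 (step 9): P = [1, 2, 3, 4, 6, 7] / [5] / [8] / [9];  Q = [1, 4, 5, 6, 7, 8] / [2] / [3] / [9]
Final shape: (6, 1, 1, 1).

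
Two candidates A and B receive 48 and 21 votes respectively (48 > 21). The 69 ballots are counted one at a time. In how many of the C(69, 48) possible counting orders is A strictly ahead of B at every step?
Strict-lead orderings = 105576915432168180

Total orderings of the 69 votes with 48 for A: C(69, 48) = 269807672771096460. By the Bertrand ballot formula (Cycle Lemma / reflection principle), the number of orderings in which A is strictly ahead of B throughout is (p − q)/(p + q) · C(p + q, p) = (48 − 21)/(48 + 21) · 269807672771096460 = 105576915432168180.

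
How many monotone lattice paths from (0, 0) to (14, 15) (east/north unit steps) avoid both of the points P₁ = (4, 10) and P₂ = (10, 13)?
Number of paths = 58653027

Inclusion–exclusion. Total paths: C(29, 14) = 77558760. Through P₁: C(14, 4)·C(15, 10) = 3006003. Through P₂: C(23, 10)·C(6, 4) = 17160990. Since P₁ is strictly southwest of P₂, a monotone path through both must visit P₁ then P₂; paths through both = C(14, 4)·C(9, 6)·C(6, 4) = 1261260. Avoid both = 77558760 − 3006003 − 17160990 + 1261260 = 58653027.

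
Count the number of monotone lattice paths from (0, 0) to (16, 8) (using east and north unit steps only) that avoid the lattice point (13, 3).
Number of paths = 704111

Total paths from (0, 0) to (16, 8): C(24, 16) = 735471. Paths through (13, 3): (paths (0, 0) → (13, 3)) × (paths (13, 3) → (16, 8)) = C(16, 13) · C(8, 3) = 560 · 56 = 31360. Avoidance count = 735471 − 31360 = 704111.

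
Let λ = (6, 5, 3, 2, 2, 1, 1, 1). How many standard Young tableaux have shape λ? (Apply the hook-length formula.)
# SYT of shape (6, 5, 3, 2, 2, 1, 1, 1) = 854658000

Hook-length formula: f^λ = n! / Π hook(c), product over all cells c of the Young diagram. For λ = (6, 5, 3, 2, 2, 1, 1, 1), n = 21 boxes. Hook lengths by row (left-to-right, top-to-bottom): [13, 9, 6, 4, 3, 1]; [11, 7, 4, 2, 1]; [8, 4, 1]; [6, 2]; [5, 1]; [3]; [2]; [1]. Product of hooks = 59779399680. So f^λ = 21! / 59779399680 = 51090942171709440000 / 59779399680 = 854658000.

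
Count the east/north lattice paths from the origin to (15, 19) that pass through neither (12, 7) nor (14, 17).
Number of paths = 1047470229

Inclusion–exclusion. Total paths: C(34, 15) = 1855967520. Through P₁: C(19, 12)·C(15, 3) = 22926540. Through P₂: C(31, 14)·C(3, 1) = 795547575. Since P₁ is strictly southwest of P₂, a monotone path through both must visit P₁ then P₂; paths through both = C(19, 12)·C(12, 2)·C(3, 1) = 9976824. Avoid both = 1855967520 − 22926540 − 795547575 + 9976824 = 1047470229.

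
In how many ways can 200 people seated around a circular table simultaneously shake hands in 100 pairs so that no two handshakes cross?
C_100 = 896519947090131496687170070074100632420837521538745909320

These noncrossing handshakes are counted by the Catalan number C_n = (1/(n + 1)) · C(2n, n). For n = 100: C_100 = (1/101) · C(200, 100) = 90548514656103281165404177077484163874504589675413336841320/101 = 896519947090131496687170070074100632420837521538745909320.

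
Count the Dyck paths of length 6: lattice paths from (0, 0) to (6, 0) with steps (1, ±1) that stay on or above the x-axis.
C_3 = 5

These Dyck paths are counted by the Catalan number C_n = (1/(n + 1)) · C(2n, n). For n = 3: C_3 = (1/4) · C(6, 3) = 20/4 = 5.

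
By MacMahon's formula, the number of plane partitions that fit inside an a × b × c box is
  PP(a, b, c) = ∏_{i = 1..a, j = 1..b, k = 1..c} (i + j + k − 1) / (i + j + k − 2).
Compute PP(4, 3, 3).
PP(4, 3, 3) = 4116

Evaluate the triple product over i = 1..4, j = 1..3, k = 1..3. The factors are (2/1) · (3/2) · (4/3) · (3/2) · (4/3) · (5/4) · (4/3) · (5/4) · … (36 factors total). The numerators and denominators telescope so the product is an integer; carrying out the multiplication exactly gives PP(4, 3, 3) = 4116.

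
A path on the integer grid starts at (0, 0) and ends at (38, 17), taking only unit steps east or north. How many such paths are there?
Number of paths = 68248282427325

A monotone lattice path from (0, 0) to (38, 17) consists of 38 east steps and 17 north steps in some order, so it is determined by which 38 of the 55 steps are east. The count is C(55, 38) = 68248282427325.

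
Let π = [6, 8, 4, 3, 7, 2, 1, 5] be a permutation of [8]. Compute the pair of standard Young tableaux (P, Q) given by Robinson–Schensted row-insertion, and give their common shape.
P = [1, 5] / [2, 7] / [3, 8] / [4] / [6];  Q = [1, 2] / [3, 5] / [4, 8] / [6] / [7];  common shape = (2, 2, 2, 1, 1)

Row-insert the values π_1, π_2, … into P one at a time, bumping the leftmost entry strictly greater than the inserted value down to the next row. The recording tableau Q records, in position (i, j), the step at which that cell was added to P.
  Insert 6 (step 1): P = [6];  Q = [1]
  Insert 8 (step 2): P = [6, 8];  Q = [1, 2]
  Insert 4 (step 3): P = [4, 8] / [6];  Q = [1, 2] / [3]
  Insert 3 (step 4): P = [3, 8] / [4] / [6];  Q = [1, 2] / [3] / [4]
  Insert 7 (step 5): P = [3, 7] / [4, 8] / [6];  Q = [1, 2] / [3, 5] / [4]
  Insert 2 (step 6): P = [2, 7] / [3, 8] / [4] / [6];  Q = [1, 2] / [3, 5] / [4] / [6]
  Insert 1 (step 7): P = [1, 7] / [2, 8] / [3] / [4] / [6];  Q = [1, 2] / [3, 5] / [4] / [6] / [7]
  Insert 5 (step 8): P = [1, 5] / [2, 7] / [3, 8] / [4] / [6];  Q = [1, 2] / [3, 5] / [4, 8] / [6] / [7]
Final shape: (2, 2, 2, 1, 1).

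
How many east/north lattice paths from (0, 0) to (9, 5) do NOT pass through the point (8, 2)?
Number of paths = 1822

Total paths from (0, 0) to (9, 5): C(14, 9) = 2002. Paths through (8, 2): (paths (0, 0) → (8, 2)) × (paths (8, 2) → (9, 5)) = C(10, 8) · C(4, 1) = 45 · 4 = 180. Avoidance count = 2002 − 180 = 1822.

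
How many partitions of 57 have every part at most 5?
p(57, parts ≤ 5) = 5969

Use the recurrence p(n, m) = p(n, m−1) + p(n−m, m): either the largest part is < m (count p(n, m−1)) or the largest part is exactly m (remove one copy of m, count p(n−m, m)). With p(0, ·) = 1 this gives p(57, parts ≤ 5) = 5969. (By conjugating Young diagrams, this also counts partitions of 57 into at most 5 parts.)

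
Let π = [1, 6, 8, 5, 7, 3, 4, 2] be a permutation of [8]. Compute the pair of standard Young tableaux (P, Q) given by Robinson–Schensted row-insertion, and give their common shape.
P = [1, 2, 4] / [3, 7] / [5, 8] / [6];  Q = [1, 2, 3] / [4, 5] / [6, 7] / [8];  common shape = (3, 2, 2, 1)

Row-insert the values π_1, π_2, … into P one at a time, bumping the leftmost entry strictly greater than the inserted value down to the next row. The recording tableau Q records, in position (i, j), the step at which that cell was added to P.
  Insert 1 (step 1): P = [1];  Q = [1]
  Insert 6 (step 2): P = [1, 6];  Q = [1, 2]
  Insert 8 (step 3): P = [1, 6, 8];  Q = [1, 2, 3]
  Insert 5 (step 4): P = [1, 5, 8] / [6];  Q = [1, 2, 3] / [4]
  Insert 7 (step 5): P = [1, 5, 7] / [6, 8];  Q = [1, 2, 3] / [4, 5]
  Insert 3 (step 6): P = [1, 3, 7] / [5, 8] / [6];  Q = [1, 2, 3] / [4, 5] / [6]
  Insert 4 (step 7): P = [1, 3, 4] / [5, 7] / [6, 8];  Q = [1, 2, 3] / [4, 5] / [6, 7]
  Insert 2 (step 8): P = [1, 2, 4] / [3, 7] / [5, 8] / [6];  Q = [1, 2, 3] / [4, 5] / [6, 7] / [8]
Final shape: (3, 2, 2, 1).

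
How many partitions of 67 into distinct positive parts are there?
q(67) = 22250

A partition into distinct parts is a strictly decreasing sequence summing to n. The recurrence d(n, m) = d(n, m−1) + d(n−m, m−1) (use part m at most once) with q(n) = d(n, n) gives q(67) = 22250. (Euler's theorem: # distinct-part partitions = # odd-part partitions.)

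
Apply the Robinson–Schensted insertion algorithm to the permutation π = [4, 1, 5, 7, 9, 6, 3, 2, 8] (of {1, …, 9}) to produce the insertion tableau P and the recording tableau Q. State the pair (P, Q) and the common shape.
P = [1, 2, 6, 8] / [3, 5, 9] / [4] / [7];  Q = [1, 3, 4, 5] / [2, 6, 9] / [7] / [8];  common shape = (4, 3, 1, 1)

Row-insert the values π_1, π_2, … into P one at a time, bumping the leftmost entry strictly greater than the inserted value down to the next row. The recording tableau Q records, in position (i, j), the step at which that cell was added to P.
  Insert 4 (step 1): P = [4];  Q = [1]
  Insert 1 (step 2): P = [1] / [4];  Q = [1] / [2]
  Insert 5 (step 3): P = [1, 5] / [4];  Q = [1, 3] / [2]
  Insert 7 (step 4): P = [1, 5, 7] / [4];  Q = [1, 3, 4] / [2]
  Insert 9 (step 5): P = [1, 5, 7, 9] / [4];  Q = [1, 3, 4, 5] / [2]
  Insert 6 (step 6): P = [1, 5, 6, 9] / [4, 7];  Q = [1, 3, 4, 5] / [2, 6]
  Insert 3 (step 7): P = [1, 3, 6, 9] / [4, 5] / [7];  Q = [1, 3, 4, 5] / [2, 6] / [7]
  Insert 2 (step 8): P = [1, 2, 6, 9] / [3, 5] / [4] / [7];  Q = [1, 3, 4, 5] / [2, 6] / [7] / [8]
  Insert 8 (step 9): P = [1, 2, 6, 8] / [3, 5, 9] / [4] / [7];  Q = [1, 3, 4, 5] / [2, 6, 9] / [7] / [8]
Final shape: (4, 3, 1, 1).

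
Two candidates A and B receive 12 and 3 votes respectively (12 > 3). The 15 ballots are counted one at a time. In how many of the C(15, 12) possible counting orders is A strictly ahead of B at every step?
Strict-lead orderings = 273

Total orderings of the 15 votes with 12 for A: C(15, 12) = 455. By the Bertrand ballot formula (Cycle Lemma / reflection principle), the number of orderings in which A is strictly ahead of B throughout is (p − q)/(p + q) · C(p + q, p) = (12 − 3)/(12 + 3) · 455 = 273.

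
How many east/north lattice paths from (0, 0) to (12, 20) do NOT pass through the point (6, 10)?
Number of paths = 161664776

Total paths from (0, 0) to (12, 20): C(32, 12) = 225792840. Paths through (6, 10): (paths (0, 0) → (6, 10)) × (paths (6, 10) → (12, 20)) = C(16, 6) · C(16, 6) = 8008 · 8008 = 64128064. Avoidance count = 225792840 − 64128064 = 161664776.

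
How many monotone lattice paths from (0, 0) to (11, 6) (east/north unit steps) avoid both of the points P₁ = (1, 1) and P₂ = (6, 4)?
Number of paths = 4312

Inclusion–exclusion. Total paths: C(17, 11) = 12376. Through P₁: C(2, 1)·C(15, 10) = 6006. Through P₂: C(10, 6)·C(7, 5) = 4410. Since P₁ is strictly southwest of P₂, a monotone path through both must visit P₁ then P₂; paths through both = C(2, 1)·C(8, 5)·C(7, 5) = 2352. Avoid both = 12376 − 6006 − 4410 + 2352 = 4312.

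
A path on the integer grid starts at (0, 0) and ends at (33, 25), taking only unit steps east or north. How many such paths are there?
Number of paths = 17451799771031262

A monotone lattice path from (0, 0) to (33, 25) consists of 33 east steps and 25 north steps in some order, so it is determined by which 33 of the 58 steps are east. The count is C(58, 33) = 17451799771031262.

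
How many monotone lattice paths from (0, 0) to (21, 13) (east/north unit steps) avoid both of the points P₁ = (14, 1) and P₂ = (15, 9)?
Number of paths = 652680450

Inclusion–exclusion. Total paths: C(34, 21) = 927983760. Through P₁: C(15, 14)·C(19, 7) = 755820. Through P₂: C(24, 15)·C(10, 6) = 274575840. Since P₁ is strictly southwest of P₂, a monotone path through both must visit P₁ then P₂; paths through both = C(15, 14)·C(9, 1)·C(10, 6) = 28350. Avoid both = 927983760 − 755820 − 274575840 + 28350 = 652680450.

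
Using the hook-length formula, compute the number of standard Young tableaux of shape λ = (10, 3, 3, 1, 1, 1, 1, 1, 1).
# SYT of shape (10, 3, 3, 1, 1, 1, 1, 1, 1) = 144848704

Hook-length formula: f^λ = n! / Π hook(c), product over all cells c of the Young diagram. For λ = (10, 3, 3, 1, 1, 1, 1, 1, 1), n = 22 boxes. Hook lengths by row (left-to-right, top-to-bottom): [18, 11, 10, 7, 6, 5, 4, 3, 2, 1]; [10, 3, 2]; [9, 2, 1]; [6]; [5]; [4]; [3]; [2]; [1]. Product of hooks = 7759825920000. So f^λ = 22! / 7759825920000 = 1124000727777607680000 / 7759825920000 = 144848704.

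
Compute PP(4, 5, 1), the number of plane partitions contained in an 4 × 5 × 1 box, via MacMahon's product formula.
PP(4, 5, 1) = 126

Evaluate the triple product over i = 1..4, j = 1..5, k = 1..1. The factors are (2/1) · (3/2) · (4/3) · (5/4) · (6/5) · (3/2) · (4/3) · (5/4) · … (20 factors total). The numerators and denominators telescope so the product is an integer; carrying out the multiplication exactly gives PP(4, 5, 1) = 126.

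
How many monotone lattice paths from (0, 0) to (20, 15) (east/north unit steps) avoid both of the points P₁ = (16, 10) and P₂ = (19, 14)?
Number of paths = 1312867600

Inclusion–exclusion. Total paths: C(35, 20) = 3247943160. Through P₁: C(26, 16)·C(9, 4) = 669278610. Through P₂: C(33, 19)·C(2, 1) = 1637618400. Since P₁ is strictly southwest of P₂, a monotone path through both must visit P₁ then P₂; paths through both = C(26, 16)·C(7, 3)·C(2, 1) = 371821450. Avoid both = 3247943160 − 669278610 − 1637618400 + 371821450 = 1312867600.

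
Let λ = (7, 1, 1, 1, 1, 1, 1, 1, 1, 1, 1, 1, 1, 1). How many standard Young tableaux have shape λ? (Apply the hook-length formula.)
# SYT of shape (7, 1, 1, 1, 1, 1, 1, 1, 1, 1, 1, 1, 1, 1) = 27132

Hook-length formula: f^λ = n! / Π hook(c), product over all cells c of the Young diagram. For λ = (7, 1, 1, 1, 1, 1, 1, 1, 1, 1, 1, 1, 1, 1), n = 20 boxes. Hook lengths by row (left-to-right, top-to-bottom): [20, 6, 5, 4, 3, 2, 1]; [13]; [12]; [11]; [10]; [9]; [8]; [7]; [6]; [5]; [4]; [3]; [2]; [1]. Product of hooks = 89669099520000. So f^λ = 20! / 89669099520000 = 2432902008176640000 / 89669099520000 = 27132.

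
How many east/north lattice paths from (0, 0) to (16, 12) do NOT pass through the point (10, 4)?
Number of paths = 27415752

Total paths from (0, 0) to (16, 12): C(28, 16) = 30421755. Paths through (10, 4): (paths (0, 0) → (10, 4)) × (paths (10, 4) → (16, 12)) = C(14, 10) · C(14, 6) = 1001 · 3003 = 3006003. Avoidance count = 30421755 − 3006003 = 27415752.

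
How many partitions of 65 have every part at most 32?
p(65, parts ≤ 32) = 1968738

Use the recurrence p(n, m) = p(n, m−1) + p(n−m, m): either the largest part is < m (count p(n, m−1)) or the largest part is exactly m (remove one copy of m, count p(n−m, m)). With p(0, ·) = 1 this gives p(65, parts ≤ 32) = 1968738. (By conjugating Young diagrams, this also counts partitions of 65 into at most 32 parts.)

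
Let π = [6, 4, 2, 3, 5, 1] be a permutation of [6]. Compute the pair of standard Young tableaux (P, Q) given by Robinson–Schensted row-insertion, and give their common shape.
P = [1, 3, 5] / [2] / [4] / [6];  Q = [1, 4, 5] / [2] / [3] / [6];  common shape = (3, 1, 1, 1)

Row-insert the values π_1, π_2, … into P one at a time, bumping the leftmost entry strictly greater than the inserted value down to the next row. The recording tableau Q records, in position (i, j), the step at which that cell was added to P.
  Insert 6 (step 1): P = [6];  Q = [1]
  Insert 4 (step 2): P = [4] / [6];  Q = [1] / [2]
  Insert 2 (step 3): P = [2] / [4] / [6];  Q = [1] / [2] / [3]
  Insert 3 (step 4): P = [2, 3] / [4] / [6];  Q = [1, 4] / [2] / [3]
  Insert 5 (step 5): P = [2, 3, 5] / [4] / [6];  Q = [1, 4, 5] / [2] / [3]
  Insert 1 (step 6): P = [1, 3, 5] / [2] / [4] / [6];  Q = [1, 4, 5] / [2] / [3] / [6]
Final shape: (3, 1, 1, 1).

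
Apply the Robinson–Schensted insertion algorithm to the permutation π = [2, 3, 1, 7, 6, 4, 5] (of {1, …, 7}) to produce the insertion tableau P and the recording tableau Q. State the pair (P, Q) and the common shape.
P = [1, 3, 4, 5] / [2, 6] / [7];  Q = [1, 2, 4, 7] / [3, 5] / [6];  common shape = (4, 2, 1)

Row-insert the values π_1, π_2, … into P one at a time, bumping the leftmost entry strictly greater than the inserted value down to the next row. The recording tableau Q records, in position (i, j), the step at which that cell was added to P.
  Insert 2 (step 1): P = [2];  Q = [1]
  Insert 3 (step 2): P = [2, 3];  Q = [1, 2]
  Insert 1 (step 3): P = [1, 3] / [2];  Q = [1, 2] / [3]
  Insert 7 (step 4): P = [1, 3, 7] / [2];  Q = [1, 2, 4] / [3]
  Insert 6 (step 5): P = [1, 3, 6] / [2, 7];  Q = [1, 2, 4] / [3, 5]
  Insert 4 (step 6): P = [1, 3, 4] / [2, 6] / [7];  Q = [1, 2, 4] / [3, 5] / [6]
  Insert 5 (step 7): P = [1, 3, 4, 5] / [2, 6] / [7];  Q = [1, 2, 4, 7] / [3, 5] / [6]
Final shape: (4, 2, 1).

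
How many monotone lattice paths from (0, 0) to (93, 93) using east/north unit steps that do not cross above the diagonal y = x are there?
C_93 = 60960876535340415751462563580829648891969728907438000

These NE paths below the diagonal are counted by the Catalan number C_n = (1/(n + 1)) · C(2n, n). For n = 93: C_93 = (1/94) · C(186, 93) = 5730322394321999080637480976597986995845154517299172000/94 = 60960876535340415751462563580829648891969728907438000.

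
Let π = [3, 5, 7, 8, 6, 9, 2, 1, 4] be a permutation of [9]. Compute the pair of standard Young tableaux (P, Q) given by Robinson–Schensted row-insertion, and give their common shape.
P = [1, 4, 6, 8, 9] / [2, 5] / [3] / [7];  Q = [1, 2, 3, 4, 6] / [5, 9] / [7] / [8];  common shape = (5, 2, 1, 1)

Row-insert the values π_1, π_2, … into P one at a time, bumping the leftmost entry strictly greater than the inserted value down to the next row. The recording tableau Q records, in position (i, j), the step at which that cell was added to P.
  Insert 3 (step 1): P = [3];  Q = [1]
  Insert 5 (step 2): P = [3, 5];  Q = [1, 2]
  Insert 7 (step 3): P = [3, 5, 7];  Q = [1, 2, 3]
  Insert 8 (step 4): P = [3, 5, 7, 8];  Q = [1, 2, 3, 4]
  Insert 6 (step 5): P = [3, 5, 6, 8] / [7];  Q = [1, 2, 3, 4] / [5]
  Insert 9 (step 6): P = [3, 5, 6, 8, 9] / [7];  Q = [1, 2, 3, 4, 6] / [5]
  Insert 2 (step 7): P = [2, 5, 6, 8, 9] / [3] / [7];  Q = [1, 2, 3, 4, 6] / [5] / [7]
  Insert 1 (step 8): P = [1, 5, 6, 8, 9] / [2] / [3] / [7];  Q = [1, 2, 3, 4, 6] / [5] / [7] / [8]
  Insert 4 (step 9): P = [1, 4, 6, 8, 9] / [2, 5] / [3] / [7];  Q = [1, 2, 3, 4, 6] / [5, 9] / [7] / [8]
Final shape: (5, 2, 1, 1).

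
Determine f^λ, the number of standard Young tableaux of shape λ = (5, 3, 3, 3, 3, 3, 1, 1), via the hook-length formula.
# SYT of shape (5, 3, 3, 3, 3, 3, 1, 1) = 248958710

Hook-length formula: f^λ = n! / Π hook(c), product over all cells c of the Young diagram. For λ = (5, 3, 3, 3, 3, 3, 1, 1), n = 22 boxes. Hook lengths by row (left-to-right, top-to-bottom): [12, 9, 8, 2, 1]; [9, 6, 5]; [8, 5, 4]; [7, 4, 3]; [6, 3, 2]; [5, 2, 1]; [2]; [1]. Product of hooks = 4514807808000. So f^λ = 22! / 4514807808000 = 1124000727777607680000 / 4514807808000 = 248958710.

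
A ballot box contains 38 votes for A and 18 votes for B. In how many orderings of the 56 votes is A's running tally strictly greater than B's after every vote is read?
Strict-lead orderings = 75831424919250

Total orderings of the 56 votes with 38 for A: C(56, 38) = 212327989773900. By the Bertrand ballot formula (Cycle Lemma / reflection principle), the number of orderings in which A is strictly ahead of B throughout is (p − q)/(p + q) · C(p + q, p) = (38 − 18)/(38 + 18) · 212327989773900 = 75831424919250.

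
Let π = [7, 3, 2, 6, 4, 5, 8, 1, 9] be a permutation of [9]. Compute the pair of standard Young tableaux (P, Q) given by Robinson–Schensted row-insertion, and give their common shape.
P = [1, 4, 5, 8, 9] / [2, 6] / [3] / [7];  Q = [1, 4, 6, 7, 9] / [2, 5] / [3] / [8];  common shape = (5, 2, 1, 1)

Row-insert the values π_1, π_2, … into P one at a time, bumping the leftmost entry strictly greater than the inserted value down to the next row. The recording tableau Q records, in position (i, j), the step at which that cell was added to P.
  Insert 7 (step 1): P = [7];  Q = [1]
  Insert 3 (step 2): P = [3] / [7];  Q = [1] / [2]
  Insert 2 (step 3): P = [2] / [3] / [7];  Q = [1] / [2] / [3]
  Insert 6 (step 4): P = [2, 6] / [3] / [7];  Q = [1, 4] / [2] / [3]
  Insert 4 (step 5): P = [2, 4] / [3, 6] / [7];  Q = [1, 4] / [2, 5] / [3]
  Insert 5 (step 6): P = [2, 4, 5] / [3, 6] / [7];  Q = [1, 4, 6] / [2, 5] / [3]
  Insert 8 (step 7): P = [2, 4, 5, 8] / [3, 6] / [7];  Q = [1, 4, 6, 7] / [2, 5] / [3]
  Insert 1 (step 8): P = [1, 4, 5, 8] / [2, 6] / [3] / [7];  Q = [1, 4, 6, 7] / [2, 5] / [3] / [8]
  Insert 9 (step 9): P = [1, 4, 5, 8, 9] / [2, 6] / [3] / [7];  Q = [1, 4, 6, 7, 9] / [2, 5] / [3] / [8]
Final shape: (5, 2, 1, 1).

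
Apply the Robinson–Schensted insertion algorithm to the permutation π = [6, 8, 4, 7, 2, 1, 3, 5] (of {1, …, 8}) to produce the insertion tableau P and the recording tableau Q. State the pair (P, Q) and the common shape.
P = [1, 3, 5] / [2, 7] / [4, 8] / [6];  Q = [1, 2, 8] / [3, 4] / [5, 7] / [6];  common shape = (3, 2, 2, 1)

Row-insert the values π_1, π_2, … into P one at a time, bumping the leftmost entry strictly greater than the inserted value down to the next row. The recording tableau Q records, in position (i, j), the step at which that cell was added to P.
  Insert 6 (step 1): P = [6];  Q = [1]
  Insert 8 (step 2): P = [6, 8];  Q = [1, 2]
  Insert 4 (step 3): P = [4, 8] / [6];  Q = [1, 2] / [3]
  Insert 7 (step 4): P = [4, 7] / [6, 8];  Q = [1, 2] / [3, 4]
  Insert 2 (step 5): P = [2, 7] / [4, 8] / [6];  Q = [1, 2] / [3, 4] / [5]
  Insert 1 (step 6): P = [1, 7] / [2, 8] / [4] / [6];  Q = [1, 2] / [3, 4] / [5] / [6]
  Insert 3 (step 7): P = [1, 3] / [2, 7] / [4, 8] / [6];  Q = [1, 2] / [3, 4] / [5, 7] / [6]
  Insert 5 (step 8): P = [1, 3, 5] / [2, 7] / [4, 8] / [6];  Q = [1, 2, 8] / [3, 4] / [5, 7] / [6]
Final shape: (3, 2, 2, 1).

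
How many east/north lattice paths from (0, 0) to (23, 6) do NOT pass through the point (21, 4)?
Number of paths = 399120

Total paths from (0, 0) to (23, 6): C(29, 23) = 475020. Paths through (21, 4): (paths (0, 0) → (21, 4)) × (paths (21, 4) → (23, 6)) = C(25, 21) · C(4, 2) = 12650 · 6 = 75900. Avoidance count = 475020 − 75900 = 399120.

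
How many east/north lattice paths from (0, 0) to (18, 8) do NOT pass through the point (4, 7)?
Number of paths = 1557325

Total paths from (0, 0) to (18, 8): C(26, 18) = 1562275. Paths through (4, 7): (paths (0, 0) → (4, 7)) × (paths (4, 7) → (18, 8)) = C(11, 4) · C(15, 14) = 330 · 15 = 4950. Avoidance count = 1562275 − 4950 = 1557325.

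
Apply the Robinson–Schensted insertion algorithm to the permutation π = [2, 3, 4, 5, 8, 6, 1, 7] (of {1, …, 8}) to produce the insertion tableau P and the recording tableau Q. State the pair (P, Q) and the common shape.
P = [1, 3, 4, 5, 6, 7] / [2] / [8];  Q = [1, 2, 3, 4, 5, 8] / [6] / [7];  common shape = (6, 1, 1)

Row-insert the values π_1, π_2, … into P one at a time, bumping the leftmost entry strictly greater than the inserted value down to the next row. The recording tableau Q records, in position (i, j), the step at which that cell was added to P.
  Insert 2 (step 1): P = [2];  Q = [1]
  Insert 3 (step 2): P = [2, 3];  Q = [1, 2]
  Insert 4 (step 3): P = [2, 3, 4];  Q = [1, 2, 3]
  Insert 5 (step 4): P = [2, 3, 4, 5];  Q = [1, 2, 3, 4]
  Insert 8 (step 5): P = [2, 3, 4, 5, 8];  Q = [1, 2, 3, 4, 5]
  Insert 6 (step 6): P = [2, 3, 4, 5, 6] / [8];  Q = [1, 2, 3, 4, 5] / [6]
  Insert 1 (step 7): P = [1, 3, 4, 5, 6] / [2] / [8];  Q = [1, 2, 3, 4, 5] / [6] / [7]
  Insert 7 (step 8): P = [1, 3, 4, 5, 6, 7] / [2] / [8];  Q = [1, 2, 3, 4, 5, 8] / [6] / [7]
Final shape: (6, 1, 1).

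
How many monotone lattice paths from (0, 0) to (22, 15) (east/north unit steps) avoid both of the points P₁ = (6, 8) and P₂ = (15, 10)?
Number of paths = 6169946049

Inclusion–exclusion. Total paths: C(37, 22) = 9364199760. Through P₁: C(14, 6)·C(23, 16) = 736206471. Through P₂: C(25, 15)·C(12, 7) = 2588857920. Since P₁ is strictly southwest of P₂, a monotone path through both must visit P₁ then P₂; paths through both = C(14, 6)·C(11, 9)·C(12, 7) = 130810680. Avoid both = 9364199760 − 736206471 − 2588857920 + 130810680 = 6169946049.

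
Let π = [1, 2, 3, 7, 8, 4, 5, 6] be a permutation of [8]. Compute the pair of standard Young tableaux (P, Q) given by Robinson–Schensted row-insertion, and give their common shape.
P = [1, 2, 3, 4, 5, 6] / [7, 8];  Q = [1, 2, 3, 4, 5, 8] / [6, 7];  common shape = (6, 2)

Row-insert the values π_1, π_2, … into P one at a time, bumping the leftmost entry strictly greater than the inserted value down to the next row. The recording tableau Q records, in position (i, j), the step at which that cell was added to P.
  Insert 1 (step 1): P = [1];  Q = [1]
  Insert 2 (step 2): P = [1, 2];  Q = [1, 2]
  Insert 3 (step 3): P = [1, 2, 3];  Q = [1, 2, 3]
  Insert 7 (step 4): P = [1, 2, 3, 7];  Q = [1, 2, 3, 4]
  Insert 8 (step 5): P = [1, 2, 3, 7, 8];  Q = [1, 2, 3, 4, 5]
  Insert 4 (step 6): P = [1, 2, 3, 4, 8] / [7];  Q = [1, 2, 3, 4, 5] / [6]
  Insert 5 (step 7): P = [1, 2, 3, 4, 5] / [7, 8];  Q = [1, 2, 3, 4, 5] / [6, 7]
  Insert 6 (step 8): P = [1, 2, 3, 4, 5, 6] / [7, 8];  Q = [1, 2, 3, 4, 5, 8] / [6, 7]
Final shape: (6, 2).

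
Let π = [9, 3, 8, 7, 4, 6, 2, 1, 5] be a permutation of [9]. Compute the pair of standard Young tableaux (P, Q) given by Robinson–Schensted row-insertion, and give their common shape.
P = [1, 4, 5] / [2, 6] / [3] / [7] / [8] / [9];  Q = [1, 3, 6] / [2, 9] / [4] / [5] / [7] / [8];  common shape = (3, 2, 1, 1, 1, 1)

Row-insert the values π_1, π_2, … into P one at a time, bumping the leftmost entry strictly greater than the inserted value down to the next row. The recording tableau Q records, in position (i, j), the step at which that cell was added to P.
  Insert 9 (step 1): P = [9];  Q = [1]
  Insert 3 (step 2): P = [3] / [9];  Q = [1] / [2]
  Insert 8 (step 3): P = [3, 8] / [9];  Q = [1, 3] / [2]
  Insert 7 (step 4): P = [3, 7] / [8] / [9];  Q = [1, 3] / [2] / [4]
  Insert 4 (step 5): P = [3, 4] / [7] / [8] / [9];  Q = [1, 3] / [2] / [4] / [5]
  Insert 6 (step 6): P = [3, 4, 6] / [7] / [8] / [9];  Q = [1, 3, 6] / [2] / [4] / [5]
  Insert 2 (step 7): P = [2, 4, 6] / [3] / [7] / [8] / [9];  Q = [1, 3, 6] / [2] / [4] / [5] / [7]
  Insert 1 (step 8): P = [1, 4, 6] / [2] / [3] / [7] / [8] / [9];  Q = [1, 3, 6] / [2] / [4] / [5] / [7] / [8]
  Insert 5 (step 9): P = [1, 4, 5] / [2, 6] / [3] / [7] / [8] / [9];  Q = [1, 3, 6] / [2, 9] / [4] / [5] / [7] / [8]
Final shape: (3, 2, 1, 1, 1, 1).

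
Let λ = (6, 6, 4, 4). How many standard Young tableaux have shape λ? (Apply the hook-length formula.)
# SYT of shape (6, 6, 4, 4) = 13856700

Hook-length formula: f^λ = n! / Π hook(c), product over all cells c of the Young diagram. For λ = (6, 6, 4, 4), n = 20 boxes. Hook lengths by row (left-to-right, top-to-bottom): [9, 8, 7, 6, 3, 2]; [8, 7, 6, 5, 2, 1]; [5, 4, 3, 2]; [4, 3, 2, 1]. Product of hooks = 175575859200. So f^λ = 20! / 175575859200 = 2432902008176640000 / 175575859200 = 13856700.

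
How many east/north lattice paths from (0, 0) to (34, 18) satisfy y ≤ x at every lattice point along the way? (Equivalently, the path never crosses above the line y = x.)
Number of paths = 20726389004230

By the reflection principle (André's argument), the number of monotone paths to (34, 18) with n ≤ m that never go above y = x is C(52, 34) − C(52, 35) = 42671977361650 − 21945588357420 = 20726389004230.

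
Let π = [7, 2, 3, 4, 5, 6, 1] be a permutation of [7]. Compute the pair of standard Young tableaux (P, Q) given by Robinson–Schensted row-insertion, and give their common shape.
P = [1, 3, 4, 5, 6] / [2] / [7];  Q = [1, 3, 4, 5, 6] / [2] / [7];  common shape = (5, 1, 1)

Row-insert the values π_1, π_2, … into P one at a time, bumping the leftmost entry strictly greater than the inserted value down to the next row. The recording tableau Q records, in position (i, j), the step at which that cell was added to P.
  Insert 7 (step 1): P = [7];  Q = [1]
  Insert 2 (step 2): P = [2] / [7];  Q = [1] / [2]
  Insert 3 (step 3): P = [2, 3] / [7];  Q = [1, 3] / [2]
  Insert 4 (step 4): P = [2, 3, 4] / [7];  Q = [1, 3, 4] / [2]
  Insert 5 (step 5): P = [2, 3, 4, 5] / [7];  Q = [1, 3, 4, 5] / [2]
  Insert 6 (step 6): P = [2, 3, 4, 5, 6] / [7];  Q = [1, 3, 4, 5, 6] / [2]
  Insert 1 (step 7): P = [1, 3, 4, 5, 6] / [2] / [7];  Q = [1, 3, 4, 5, 6] / [2] / [7]
Final shape: (5, 1, 1).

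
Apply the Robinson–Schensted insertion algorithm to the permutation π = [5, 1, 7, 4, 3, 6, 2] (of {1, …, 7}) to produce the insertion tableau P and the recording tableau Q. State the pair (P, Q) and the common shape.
P = [1, 2, 6] / [3, 7] / [4] / [5];  Q = [1, 3, 6] / [2, 4] / [5] / [7];  common shape = (3, 2, 1, 1)

Row-insert the values π_1, π_2, … into P one at a time, bumping the leftmost entry strictly greater than the inserted value down to the next row. The recording tableau Q records, in position (i, j), the step at which that cell was added to P.
  Insert 5 (step 1): P = [5];  Q = [1]
  Insert 1 (step 2): P = [1] / [5];  Q = [1] / [2]
  Insert 7 (step 3): P = [1, 7] / [5];  Q = [1, 3] / [2]
  Insert 4 (step 4): P = [1, 4] / [5, 7];  Q = [1, 3] / [2, 4]
  Insert 3 (step 5): P = [1, 3] / [4, 7] / [5];  Q = [1, 3] / [2, 4] / [5]
  Insert 6 (step 6): P = [1, 3, 6] / [4, 7] / [5];  Q = [1, 3, 6] / [2, 4] / [5]
  Insert 2 (step 7): P = [1, 2, 6] / [3, 7] / [4] / [5];  Q = [1, 3, 6] / [2, 4] / [5] / [7]
Final shape: (3, 2, 1, 1).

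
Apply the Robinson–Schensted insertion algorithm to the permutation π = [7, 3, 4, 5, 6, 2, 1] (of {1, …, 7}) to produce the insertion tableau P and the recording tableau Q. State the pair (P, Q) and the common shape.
P = [1, 4, 5, 6] / [2] / [3] / [7];  Q = [1, 3, 4, 5] / [2] / [6] / [7];  common shape = (4, 1, 1, 1)

Row-insert the values π_1, π_2, … into P one at a time, bumping the leftmost entry strictly greater than the inserted value down to the next row. The recording tableau Q records, in position (i, j), the step at which that cell was added to P.
  Insert 7 (step 1): P = [7];  Q = [1]
  Insert 3 (step 2): P = [3] / [7];  Q = [1] / [2]
  Insert 4 (step 3): P = [3, 4] / [7];  Q = [1, 3] / [2]
  Insert 5 (step 4): P = [3, 4, 5] / [7];  Q = [1, 3, 4] / [2]
  Insert 6 (step 5): P = [3, 4, 5, 6] / [7];  Q = [1, 3, 4, 5] / [2]
  Insert 2 (step 6): P = [2, 4, 5, 6] / [3] / [7];  Q = [1, 3, 4, 5] / [2] / [6]
  Insert 1 (step 7): P = [1, 4, 5, 6] / [2] / [3] / [7];  Q = [1, 3, 4, 5] / [2] / [6] / [7]
Final shape: (4, 1, 1, 1).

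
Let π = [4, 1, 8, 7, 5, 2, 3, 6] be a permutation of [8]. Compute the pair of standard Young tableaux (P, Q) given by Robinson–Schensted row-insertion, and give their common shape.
P = [1, 2, 3, 6] / [4, 5] / [7] / [8];  Q = [1, 3, 7, 8] / [2, 4] / [5] / [6];  common shape = (4, 2, 1, 1)

Row-insert the values π_1, π_2, … into P one at a time, bumping the leftmost entry strictly greater than the inserted value down to the next row. The recording tableau Q records, in position (i, j), the step at which that cell was added to P.
  Insert 4 (step 1): P = [4];  Q = [1]
  Insert 1 (step 2): P = [1] / [4];  Q = [1] / [2]
  Insert 8 (step 3): P = [1, 8] / [4];  Q = [1, 3] / [2]
  Insert 7 (step 4): P = [1, 7] / [4, 8];  Q = [1, 3] / [2, 4]
  Insert 5 (step 5): P = [1, 5] / [4, 7] / [8];  Q = [1, 3] / [2, 4] / [5]
  Insert 2 (step 6): P = [1, 2] / [4, 5] / [7] / [8];  Q = [1, 3] / [2, 4] / [5] / [6]
  Insert 3 (step 7): P = [1, 2, 3] / [4, 5] / [7] / [8];  Q = [1, 3, 7] / [2, 4] / [5] / [6]
  Insert 6 (step 8): P = [1, 2, 3, 6] / [4, 5] / [7] / [8];  Q = [1, 3, 7, 8] / [2, 4] / [5] / [6]
Final shape: (4, 2, 1, 1).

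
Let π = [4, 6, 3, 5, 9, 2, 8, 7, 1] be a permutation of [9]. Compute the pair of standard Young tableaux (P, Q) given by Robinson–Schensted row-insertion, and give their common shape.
P = [1, 5, 7] / [2, 6, 8] / [3, 9] / [4];  Q = [1, 2, 5] / [3, 4, 7] / [6, 8] / [9];  common shape = (3, 3, 2, 1)

Row-insert the values π_1, π_2, … into P one at a time, bumping the leftmost entry strictly greater than the inserted value down to the next row. The recording tableau Q records, in position (i, j), the step at which that cell was added to P.
  Insert 4 (step 1): P = [4];  Q = [1]
  Insert 6 (step 2): P = [4, 6];  Q = [1, 2]
  Insert 3 (step 3): P = [3, 6] / [4];  Q = [1, 2] / [3]
  Insert 5 (step 4): P = [3, 5] / [4, 6];  Q = [1, 2] / [3, 4]
  Insert 9 (step 5): P = [3, 5, 9] / [4, 6];  Q = [1, 2, 5] / [3, 4]
  Insert 2 (step 6): P = [2, 5, 9] / [3, 6] / [4];  Q = [1, 2, 5] / [3, 4] / [6]
  Insert 8 (step 7): P = [2, 5, 8] / [3, 6, 9] / [4];  Q = [1, 2, 5] / [3, 4, 7] / [6]
  Insert 7 (step 8): P = [2, 5, 7] / [3, 6, 8] / [4, 9];  Q = [1, 2, 5] / [3, 4, 7] / [6, 8]
  Insert 1 (step 9): P = [1, 5, 7] / [2, 6, 8] / [3, 9] / [4];  Q = [1, 2, 5] / [3, 4, 7] / [6, 8] / [9]
Final shape: (3, 3, 2, 1).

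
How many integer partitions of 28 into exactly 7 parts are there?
p(28, 7 parts) = 436

Partitions of n into exactly k parts are in bijection with partitions of n − k into at most k parts (subtract 1 from each part). So p(28, exactly 7) = p(21, parts ≤ 7). Computing via the recurrence p(m, j) = p(m, j−1) + p(m−j, j) gives 436.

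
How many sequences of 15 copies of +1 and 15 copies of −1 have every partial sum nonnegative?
C_15 = 9694845

These ballot sequences are counted by the Catalan number C_n = (1/(n + 1)) · C(2n, n). For n = 15: C_15 = (1/16) · C(30, 15) = 155117520/16 = 9694845.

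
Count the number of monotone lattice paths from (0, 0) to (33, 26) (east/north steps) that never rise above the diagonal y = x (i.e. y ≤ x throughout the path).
Number of paths = 9318155533853796

By the reflection principle (André's argument), the number of monotone paths to (33, 26) with n ≤ m that never go above y = x is C(59, 33) − C(59, 34) = 39602161018878633 − 30284005485024837 = 9318155533853796.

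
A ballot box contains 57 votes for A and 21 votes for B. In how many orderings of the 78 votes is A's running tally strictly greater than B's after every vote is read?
Strict-lead orderings = 2524242280981373040

Total orderings of the 78 votes with 57 for A: C(78, 57) = 5469191608792974920. By the Bertrand ballot formula (Cycle Lemma / reflection principle), the number of orderings in which A is strictly ahead of B throughout is (p − q)/(p + q) · C(p + q, p) = (57 − 21)/(57 + 21) · 5469191608792974920 = 2524242280981373040.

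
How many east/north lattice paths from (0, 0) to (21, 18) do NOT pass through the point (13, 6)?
Number of paths = 58941325950

Total paths from (0, 0) to (21, 18): C(39, 21) = 62359143990. Paths through (13, 6): (paths (0, 0) → (13, 6)) × (paths (13, 6) → (21, 18)) = C(19, 13) · C(20, 8) = 27132 · 125970 = 3417818040. Avoidance count = 62359143990 − 3417818040 = 58941325950.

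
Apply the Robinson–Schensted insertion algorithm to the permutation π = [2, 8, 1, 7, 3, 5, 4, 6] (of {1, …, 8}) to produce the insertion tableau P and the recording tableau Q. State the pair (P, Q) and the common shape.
P = [1, 3, 4, 6] / [2, 5] / [7] / [8];  Q = [1, 2, 6, 8] / [3, 4] / [5] / [7];  common shape = (4, 2, 1, 1)

Row-insert the values π_1, π_2, … into P one at a time, bumping the leftmost entry strictly greater than the inserted value down to the next row. The recording tableau Q records, in position (i, j), the step at which that cell was added to P.
  Insert 2 (step 1): P = [2];  Q = [1]
  Insert 8 (step 2): P = [2, 8];  Q = [1, 2]
  Insert 1 (step 3): P = [1, 8] / [2];  Q = [1, 2] / [3]
  Insert 7 (step 4): P = [1, 7] / [2, 8];  Q = [1, 2] / [3, 4]
  Insert 3 (step 5): P = [1, 3] / [2, 7] / [8];  Q = [1, 2] / [3, 4] / [5]
  Insert 5 (step 6): P = [1, 3, 5] / [2, 7] / [8];  Q = [1, 2, 6] / [3, 4] / [5]
  Insert 4 (step 7): P = [1, 3, 4] / [2, 5] / [7] / [8];  Q = [1, 2, 6] / [3, 4] / [5] / [7]
  Insert 6 (step 8): P = [1, 3, 4, 6] / [2, 5] / [7] / [8];  Q = [1, 2, 6, 8] / [3, 4] / [5] / [7]
Final shape: (4, 2, 1, 1).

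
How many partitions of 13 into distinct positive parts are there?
q(13) = 18

List partitions of 13 into distinct parts: 13, 12+1, 11+2, 10+3, 10+2+1, 9+4, 9+3+1, 8+5, 8+4+1, 8+3+2, 7+6, 7+5+1, 7+4+2, 7+3+2+1, 6+5+2, 6+4+3, 6+4+2+1, 5+4+3+1. There are q(13) = 18. (Euler: this equals the number of odd-part partitions of 13.)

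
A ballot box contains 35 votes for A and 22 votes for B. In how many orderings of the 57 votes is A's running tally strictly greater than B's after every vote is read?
Strict-lead orderings = 795816335698020

Total orderings of the 57 votes with 35 for A: C(57, 35) = 3489348548829780. By the Bertrand ballot formula (Cycle Lemma / reflection principle), the number of orderings in which A is strictly ahead of B throughout is (p − q)/(p + q) · C(p + q, p) = (35 − 22)/(35 + 22) · 3489348548829780 = 795816335698020.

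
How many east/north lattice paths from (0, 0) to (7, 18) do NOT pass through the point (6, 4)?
Number of paths = 477550

Total paths from (0, 0) to (7, 18): C(25, 7) = 480700. Paths through (6, 4): (paths (0, 0) → (6, 4)) × (paths (6, 4) → (7, 18)) = C(10, 6) · C(15, 1) = 210 · 15 = 3150. Avoidance count = 480700 − 3150 = 477550.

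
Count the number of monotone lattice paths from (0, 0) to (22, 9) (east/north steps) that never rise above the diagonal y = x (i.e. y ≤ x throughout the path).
Number of paths = 12271350

By the reflection principle (André's argument), the number of monotone paths to (22, 9) with n ≤ m that never go above y = x is C(31, 22) − C(31, 23) = 20160075 − 7888725 = 12271350.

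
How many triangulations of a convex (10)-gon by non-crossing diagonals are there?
C_8 = 1430

These polygon triangulations are counted by the Catalan number C_n = (1/(n + 1)) · C(2n, n). For n = 8: C_8 = (1/9) · C(16, 8) = 12870/9 = 1430.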